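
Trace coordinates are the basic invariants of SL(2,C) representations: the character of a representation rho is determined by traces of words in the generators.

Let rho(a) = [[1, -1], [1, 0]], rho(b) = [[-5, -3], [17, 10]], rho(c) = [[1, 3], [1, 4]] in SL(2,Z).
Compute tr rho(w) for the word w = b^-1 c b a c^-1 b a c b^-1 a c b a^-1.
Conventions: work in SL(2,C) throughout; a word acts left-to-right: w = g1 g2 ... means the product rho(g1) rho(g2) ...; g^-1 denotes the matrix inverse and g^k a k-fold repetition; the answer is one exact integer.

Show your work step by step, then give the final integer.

7684105

rho(b^-1) = [[10, 3], [-17, -5]]
... * rho(c) = [[1, 3], [1, 4]]  ->  [[13, 42], [-22, -71]]
... * rho(b) = [[-5, -3], [17, 10]]  ->  [[649, 381], [-1097, -644]]
... * rho(a) = [[1, -1], [1, 0]]  ->  [[1030, -649], [-1741, 1097]]
... * rho(c^-1) = [[4, -3], [-1, 1]]  ->  [[4769, -3739], [-8061, 6320]]
... * rho(b) = [[-5, -3], [17, 10]]  ->  [[-87408, -51697], [147745, 87383]]
... * rho(a) = [[1, -1], [1, 0]]  ->  [[-139105, 87408], [235128, -147745]]
... * rho(c) = [[1, 3], [1, 4]]  ->  [[-51697, -67683], [87383, 114404]]
... * rho(b^-1) = [[10, 3], [-17, -5]]  ->  [[633641, 183324], [-1071038, -309871]]
... * rho(a) = [[1, -1], [1, 0]]  ->  [[816965, -633641], [-1380909, 1071038]]
... * rho(c) = [[1, 3], [1, 4]]  ->  [[183324, -83669], [-309871, 141425]]
... * rho(b) = [[-5, -3], [17, 10]]  ->  [[-2338993, -1386662], [3953580, 2343863]]
... * rho(a^-1) = [[0, 1], [-1, 1]]  ->  [[1386662, -3725655], [-2343863, 6297443]]
tr = 1386662 + 6297443 = 7684105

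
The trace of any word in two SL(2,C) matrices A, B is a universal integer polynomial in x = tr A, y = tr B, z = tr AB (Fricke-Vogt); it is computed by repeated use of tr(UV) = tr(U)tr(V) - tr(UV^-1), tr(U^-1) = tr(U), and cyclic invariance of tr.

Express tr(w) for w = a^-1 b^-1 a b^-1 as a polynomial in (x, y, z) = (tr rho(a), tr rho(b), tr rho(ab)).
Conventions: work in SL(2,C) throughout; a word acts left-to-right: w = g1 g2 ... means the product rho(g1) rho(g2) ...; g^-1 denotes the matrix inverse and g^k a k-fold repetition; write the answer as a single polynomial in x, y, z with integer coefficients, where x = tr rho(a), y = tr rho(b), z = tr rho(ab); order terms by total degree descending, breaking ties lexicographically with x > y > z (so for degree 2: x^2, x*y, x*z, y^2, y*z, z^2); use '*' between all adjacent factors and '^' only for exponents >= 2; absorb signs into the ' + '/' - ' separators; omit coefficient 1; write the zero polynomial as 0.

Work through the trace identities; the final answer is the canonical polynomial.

x*y*z - x^2 - z^2 + 2

tr(b^-1) = tr(b) = y
tr(a b a) = tr(a) * tr(b a) - tr(b)  (reduce the a square) = x*z - y
tr(a b a b) = tr(b a) * tr(b a) - tr(1)  (split on b) = z^2 - 2
tr(b^-1 a b a) = tr(a b a) * tr(b) - tr(a b a b)  (eliminate b^-1) = x*y*z - y^2 - z^2 + 2
tr(a^-1 b^-1 a b) = tr(b^-1 a b) * tr(a) - tr(b^-1 a b a)  (eliminate a^-1) = -x*y*z + x^2 + y^2 + z^2 - 2
tr(a^-1 b^-1 a b^-1) = tr(a^-1 b^-1 a) * tr(b) - tr(a^-1 b^-1 a b)  (eliminate b^-1) = x*y*z - x^2 - z^2 + 2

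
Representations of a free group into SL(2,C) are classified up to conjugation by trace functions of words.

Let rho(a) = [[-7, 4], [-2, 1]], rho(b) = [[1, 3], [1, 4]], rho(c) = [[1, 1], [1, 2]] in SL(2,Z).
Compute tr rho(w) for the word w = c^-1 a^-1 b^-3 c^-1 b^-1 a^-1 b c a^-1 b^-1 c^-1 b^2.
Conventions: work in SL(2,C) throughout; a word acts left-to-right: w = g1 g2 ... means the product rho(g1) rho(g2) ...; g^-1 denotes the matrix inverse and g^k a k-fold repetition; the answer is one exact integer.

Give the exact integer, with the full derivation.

3031993

rho(c^-1) = [[2, -1], [-1, 1]]
... * rho(a^-1) = [[1, -4], [2, -7]]  ->  [[0, -1], [1, -3]]
... * rho(b^-1) = [[4, -3], [-1, 1]]  ->  [[1, -1], [7, -6]]
... * rho(b^-1) = [[4, -3], [-1, 1]]  ->  [[5, -4], [34, -27]]
... * rho(b^-1) = [[4, -3], [-1, 1]]  ->  [[24, -19], [163, -129]]
... * rho(c^-1) = [[2, -1], [-1, 1]]  ->  [[67, -43], [455, -292]]
... * rho(b^-1) = [[4, -3], [-1, 1]]  ->  [[311, -244], [2112, -1657]]
... * rho(a^-1) = [[1, -4], [2, -7]]  ->  [[-177, 464], [-1202, 3151]]
... * rho(b) = [[1, 3], [1, 4]]  ->  [[287, 1325], [1949, 8998]]
... * rho(c) = [[1, 1], [1, 2]]  ->  [[1612, 2937], [10947, 19945]]
... * rho(a^-1) = [[1, -4], [2, -7]]  ->  [[7486, -27007], [50837, -183403]]
... * rho(b^-1) = [[4, -3], [-1, 1]]  ->  [[56951, -49465], [386751, -335914]]
... * rho(c^-1) = [[2, -1], [-1, 1]]  ->  [[163367, -106416], [1109416, -722665]]
... * rho(b) = [[1, 3], [1, 4]]  ->  [[56951, 64437], [386751, 437588]]
... * rho(b) = [[1, 3], [1, 4]]  ->  [[121388, 428601], [824339, 2910605]]
tr = 121388 + 2910605 = 3031993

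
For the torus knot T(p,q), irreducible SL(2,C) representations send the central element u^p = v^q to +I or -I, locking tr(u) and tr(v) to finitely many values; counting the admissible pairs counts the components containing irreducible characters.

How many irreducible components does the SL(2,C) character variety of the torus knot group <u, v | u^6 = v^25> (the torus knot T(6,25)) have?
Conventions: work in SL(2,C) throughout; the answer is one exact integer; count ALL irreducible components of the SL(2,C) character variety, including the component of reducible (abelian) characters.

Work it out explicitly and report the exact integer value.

61

In the torus knot group T(6,25), u^6 = v^25 is central, so an irreducible representation sends it to +I or -I (Schur).
This locks tr(u) to 2*cos(pi*alpha/6), alpha in 1..5, and tr(v) to 2*cos(pi*beta/25), beta in 1..24, on each component of irreducible characters.
u^6 = (-1)^alpha I and v^25 = (-1)^beta I must agree, so alpha and beta have equal parity.
Enumerate parity-matched pairs: 3*12 odd-odd plus 2*12 even-even gives 60.
components with irreducible characters: 60; plus the single component of reducible (abelian) characters: total 61.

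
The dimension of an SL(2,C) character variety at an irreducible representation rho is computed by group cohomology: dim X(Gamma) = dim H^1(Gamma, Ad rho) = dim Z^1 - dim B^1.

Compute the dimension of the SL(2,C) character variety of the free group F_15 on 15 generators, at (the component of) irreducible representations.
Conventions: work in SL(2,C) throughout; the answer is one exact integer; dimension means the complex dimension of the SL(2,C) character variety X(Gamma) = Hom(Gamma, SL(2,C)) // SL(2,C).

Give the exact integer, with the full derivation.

42

Here Gamma is free of rank 15 — no relator constrains a cocycle.
A cocycle picks one sl_2 vector per generator freely, giving dim Z^1 = 3*15 = 45.
Irreducibility makes the coboundary map sl_2 -> Z^1 injective (trivial centralizer), so dim B^1 = 3.
Therefore dim X = 45 - 3 = 42.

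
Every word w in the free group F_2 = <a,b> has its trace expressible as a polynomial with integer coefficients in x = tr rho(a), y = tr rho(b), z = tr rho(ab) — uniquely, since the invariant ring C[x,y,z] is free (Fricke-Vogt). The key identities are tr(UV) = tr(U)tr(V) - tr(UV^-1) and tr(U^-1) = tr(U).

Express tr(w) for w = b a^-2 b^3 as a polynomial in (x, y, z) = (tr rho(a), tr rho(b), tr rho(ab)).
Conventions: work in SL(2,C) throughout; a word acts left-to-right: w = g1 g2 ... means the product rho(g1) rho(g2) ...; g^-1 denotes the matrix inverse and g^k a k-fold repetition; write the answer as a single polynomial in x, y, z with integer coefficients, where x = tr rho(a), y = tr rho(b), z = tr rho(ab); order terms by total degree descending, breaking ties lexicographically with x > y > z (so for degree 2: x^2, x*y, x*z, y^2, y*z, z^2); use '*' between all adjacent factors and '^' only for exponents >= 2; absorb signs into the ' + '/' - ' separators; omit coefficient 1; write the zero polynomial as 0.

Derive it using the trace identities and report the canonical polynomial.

x^2*y^4 - x*y^3*z - 3*x^2*y^2 - y^4 + 2*x*y*z + x^2 + 4*y^2 - 2

next, tr(b^2) = tr(b) * tr(b) - tr(1) = y^2 - 2
next, tr(b^3) = tr(b) * tr(b^2) - tr(b) = y^3 - 3*y
next, tr(b^4) = tr(b) * tr(b^3) - tr(b^2) = y^4 - 4*y^2 + 2
and tr(a b^2) = tr(b) * tr(a b) - tr(a) = y*z - x
tr(b^2 a b) = tr(b) * tr(a b^2) - tr(a b) = y^2*z - x*y - z
next, tr(b^4 a) = tr(b) * tr(b^2 a b) - tr(b^2 a) = y^3*z - x*y^2 - 2*y*z + x
next, tr(b^4 a^-1) = tr(b^4) * tr(a) - tr(b^4 a) = x*y^4 - y^3*z - 3*x*y^2 + 2*y*z + x
and tr(b a^-2 b^3) = tr(b^4 a^-1) * tr(a) - tr(b^4) = x^2*y^4 - x*y^3*z - 3*x^2*y^2 - y^4 + 2*x*y*z + x^2 + 4*y^2 - 2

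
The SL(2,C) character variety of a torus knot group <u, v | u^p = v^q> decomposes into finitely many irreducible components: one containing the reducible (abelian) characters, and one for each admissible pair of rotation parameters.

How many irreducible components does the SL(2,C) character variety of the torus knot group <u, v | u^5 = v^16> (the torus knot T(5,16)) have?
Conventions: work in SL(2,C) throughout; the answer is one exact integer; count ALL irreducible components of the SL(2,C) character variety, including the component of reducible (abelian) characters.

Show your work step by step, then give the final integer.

Gamma = < u, v | u^5 = v^16 > (torus knot T(5,16)); the central element u^5 = v^16 acts as +I or -I in any irreducible SL(2,C) representation.
So on each irreducible component the traces are pinned: tr(u) = 2*cos(pi*alpha/5) with 1 <= alpha <= 4, tr(v) = 2*cos(pi*beta/16) with 1 <= beta <= 15.
The two central values (-1)^alpha I and (-1)^beta I must be the same matrix, so alpha and beta share a parity.
Enumerate parity-matched pairs: 2*8 odd-odd plus 2*7 even-even gives 30.
That is 30 components of irreducible characters, and with the reducible (abelian) component the total is 31.

31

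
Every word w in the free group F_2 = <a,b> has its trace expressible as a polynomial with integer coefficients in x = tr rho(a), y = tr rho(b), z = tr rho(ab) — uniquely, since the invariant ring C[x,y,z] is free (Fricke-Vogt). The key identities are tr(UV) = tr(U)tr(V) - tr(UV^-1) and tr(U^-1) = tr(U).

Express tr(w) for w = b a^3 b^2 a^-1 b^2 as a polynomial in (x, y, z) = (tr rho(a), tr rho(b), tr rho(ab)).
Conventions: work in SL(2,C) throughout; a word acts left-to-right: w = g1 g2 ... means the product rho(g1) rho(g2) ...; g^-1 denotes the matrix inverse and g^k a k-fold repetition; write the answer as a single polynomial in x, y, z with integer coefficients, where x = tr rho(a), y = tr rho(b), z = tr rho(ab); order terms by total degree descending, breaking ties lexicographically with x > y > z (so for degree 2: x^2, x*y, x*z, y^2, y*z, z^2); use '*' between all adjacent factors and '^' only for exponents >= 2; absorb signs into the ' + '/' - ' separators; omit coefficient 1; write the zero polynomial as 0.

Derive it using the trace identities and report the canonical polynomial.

x^3*y^4*z - x^4*y^3 - x^2*y^5 - x^2*y^3*z^2 - x^3*y^2*z + x^4*y + 5*x^2*y^3 + x^2*y*z^2 + y^3*z^2 - 2*x*y^2*z - 3*x^2*y - y*z^2 + x*z - y

so trace(a^2 b) = trace(a)*trace(b a) - trace(b) = x*z - y
reduce: trace(a^2) = trace(a)*trace(a) - trace(1) = x^2 - 2
trace(b^2 a^2) = trace(b)*trace(a^2 b) - trace(a^2) = x*y*z - x^2 - y^2 + 2
trace(b^2 a) = trace(b)*trace(a b) - trace(a) = y*z - x
trace(a^3 b^2) = trace(a)*trace(b^2 a^2) - trace(b^2 a) = x^2*y*z - x^3 - x*y^2 - y*z + 3*x
trace(a^3 b) = trace(a)*trace(a b a) - trace(a b) = x^2*z - x*y - z
trace(b a^3 b^2) = trace(b)*trace(a^3 b^2) - trace(a^3 b) = x^2*y^2*z - x^3*y - x*y^3 - x^2*z - y^2*z + 4*x*y + z
trace(b^2 a^3 b^2) = trace(b)*trace(b a^3 b^2) - trace(b a^3 b) = x^2*y^3*z - x^3*y^2 - x*y^4 - 2*x^2*y*z - y^3*z + x^3 + 5*x*y^2 + 2*y*z - 3*x
reduce: trace(b^3 a^3 b^2) = trace(b)*trace(b^2 a^3 b^2) - trace(b^2 a^3 b) = x^2*y^4*z - x^3*y^3 - x*y^5 - 3*x^2*y^2*z - y^4*z + 2*x^3*y + 6*x*y^3 + x^2*z + 3*y^2*z - 7*x*y - z
trace(a b a b) = trace(b a)*trace(b a) - trace(1) = z^2 - 2
so trace(b^2 a b a) = trace(b)*trace(a b a b) - trace(a b a) = y*z^2 - x*z - y
reduce: trace(b^2 a b) = trace(b)*trace(b a b) - trace(b a) = y^2*z - x*y - z
so trace(a^2 b^2 a b) = trace(a)*trace(b^2 a b a) - trace(b^2 a b) = x*y*z^2 - x^2*z - y^2*z + z
trace(b^2 a b^2 a^2) = trace(b)*trace(a^2 b^2 a b) - trace(a^2 b^2 a) = x*y^2*z^2 - 2*x^2*y*z - y^3*z + x^3 + x*y^2 + 2*y*z - 3*x
trace(b^2 a b^2 a) = trace(b)*trace(a b^2 a b) - trace(a b^2 a) = y^2*z^2 - 2*x*y*z + x^2 - 2
trace(b a^3 b^2 a b) = trace(a)*trace(b^2 a b^2 a^2) - trace(b^2 a b^2 a) = x^2*y^2*z^2 - 2*x^3*y*z - x*y^3*z + x^4 + x^2*y^2 - y^2*z^2 + 4*x*y*z - 4*x^2 + 2
trace(b a^3 b^2 a) = trace(a)*trace(a b^2 a b a) - trace(a b^2 a b) = x^2*y*z^2 - x^3*z - x*y^2*z - y*z^2 + 2*x*z + y
trace(b^3 a^3 b^2 a) = trace(b)*trace(b a^3 b^2 a b) - trace(b a^3 b^2 a) = x^2*y^3*z^2 - 2*x^3*y^2*z - x*y^4*z + x^4*y + x^2*y^3 - x^2*y*z^2 - y^3*z^2 + x^3*z + 5*x*y^2*z - 4*x^2*y + y*z^2 - 2*x*z + y
trace(b a^3 b^2 a^-1 b^2) = trace(b^3 a^3 b^2)*trace(a) - trace(b^3 a^3 b^2 a) = x^3*y^4*z - x^4*y^3 - x^2*y^5 - x^2*y^3*z^2 - x^3*y^2*z + x^4*y + 5*x^2*y^3 + x^2*y*z^2 + y^3*z^2 - 2*x*y^2*z - 3*x^2*y - y*z^2 + x*z - y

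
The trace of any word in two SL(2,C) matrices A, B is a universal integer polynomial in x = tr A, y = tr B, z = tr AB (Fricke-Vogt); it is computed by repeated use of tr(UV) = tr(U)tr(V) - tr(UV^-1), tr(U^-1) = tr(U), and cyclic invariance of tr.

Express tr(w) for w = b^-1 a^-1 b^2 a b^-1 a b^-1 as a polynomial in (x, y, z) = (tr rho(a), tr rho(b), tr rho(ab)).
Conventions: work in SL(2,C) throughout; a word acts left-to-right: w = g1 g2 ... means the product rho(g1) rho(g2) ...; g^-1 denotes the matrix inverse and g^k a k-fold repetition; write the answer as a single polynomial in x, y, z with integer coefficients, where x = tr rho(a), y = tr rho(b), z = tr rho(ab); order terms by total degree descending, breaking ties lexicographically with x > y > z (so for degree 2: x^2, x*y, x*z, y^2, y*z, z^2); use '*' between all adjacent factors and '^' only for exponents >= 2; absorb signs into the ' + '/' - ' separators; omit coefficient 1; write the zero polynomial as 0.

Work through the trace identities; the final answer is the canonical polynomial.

-x^2*y^4*z + x^3*y^3 + x*y^5 + 2*x*y^3*z^2 - x^2*y^2*z - y^4*z - y^2*z^3 - 4*x*y^3 + 4*y^2*z + x*y - z

trace(a^2) = trace(a) * trace(a) - trace(1) = x^2 - 2
trace(a^2 b) = trace(a) * trace(b a) - trace(b) = x*z - y
trace(a b^-1 a) = trace(a^2) * trace(b) - trace(a^2 b) = x^2*y - x*z - y
trace(a b^2 a) = trace(b) * trace(a^2 b) - trace(a^2) = x*y*z - x^2 - y^2 + 2
trace(a b^2) = trace(b) * trace(a b) - trace(a) = y*z - x
trace(a^2 b^2 a) = trace(a) * trace(a b^2 a) - trace(a b^2) = x^2*y*z - x^3 - x*y^2 - y*z + 3*x
trace(a b a b) = trace(b a) * trace(b a) - trace(1) = z^2 - 2
trace(b^2 a b a) = trace(b) * trace(a b a b) - trace(a b a) = y*z^2 - x*z - y
trace(b^2 a b) = trace(b) * trace(b a b) - trace(b a) = y^2*z - x*y - z
trace(a^2 b^2 a b) = trace(a) * trace(b^2 a b a) - trace(b^2 a b) = x*y*z^2 - x^2*z - y^2*z + z
trace(a b^2 a b^-1 a) = trace(a^2 b^2 a) * trace(b) - trace(a^2 b^2 a b) = x^2*y^2*z - x^3*y - x*y^3 - x*y*z^2 + x^2*z + 3*x*y - z
trace(a^2 b a b) = trace(a) * trace(b a b a) - trace(b a b) = x*z^2 - y*z - x
trace(a^2 b a) = trace(a) * trace(b a^2) - trace(b a) = x^2*z - x*y - z
trace(a b a b^2 a) = trace(b) * trace(a^2 b a b) - trace(a^2 b a) = x*y*z^2 - x^2*z - y^2*z + z
trace(a b a b a b) = trace(a b) * trace(a b a b) - trace(a^-1 b^-1) = z^3 - 3*z
trace(a b a b^2 a b) = trace(b) * trace(a b a b a b) - trace(a b a b a) = y*z^3 - x*z^2 - 2*y*z + x
trace(a b^2 a b^-1 a b) = trace(a b a b^2 a) * trace(b) - trace(a b a b^2 a b) = x*y^2*z^2 - x^2*y*z - y^3*z - y*z^3 + x*z^2 + 3*y*z - x
trace(b^-1 a b^2 a b^-1 a) = trace(a b^2 a b^-1 a) * trace(b) - trace(a b^2 a b^-1 a b) = x^2*y^3*z - x^3*y^2 - x*y^4 - 2*x*y^2*z^2 + 2*x^2*y*z + y^3*z + y*z^3 + 3*x*y^2 - x*z^2 - 4*y*z + x
trace(b^2 a b^-1 a b^-2 a) = trace(b^-1 a b^2 a b^-1 a) * trace(b) - trace(b^-1 a b^2 a b^-1 a b) = x^2*y^4*z - x^3*y^3 - x*y^5 - 2*x*y^3*z^2 + x^2*y^2*z + y^4*z + y^2*z^3 + x^3*y + 4*x*y^3 - x^2*z - 4*y^2*z - 2*x*y + z
trace(b^-1 a^-1 b^2 a b^-1 a b^-1) = trace(b^2 a b^-1 a b^-2) * trace(a) - trace(b^2 a b^-1 a b^-2 a) = -x^2*y^4*z + x^3*y^3 + x*y^5 + 2*x*y^3*z^2 - x^2*y^2*z - y^4*z - y^2*z^3 - 4*x*y^3 + 4*y^2*z + x*y - z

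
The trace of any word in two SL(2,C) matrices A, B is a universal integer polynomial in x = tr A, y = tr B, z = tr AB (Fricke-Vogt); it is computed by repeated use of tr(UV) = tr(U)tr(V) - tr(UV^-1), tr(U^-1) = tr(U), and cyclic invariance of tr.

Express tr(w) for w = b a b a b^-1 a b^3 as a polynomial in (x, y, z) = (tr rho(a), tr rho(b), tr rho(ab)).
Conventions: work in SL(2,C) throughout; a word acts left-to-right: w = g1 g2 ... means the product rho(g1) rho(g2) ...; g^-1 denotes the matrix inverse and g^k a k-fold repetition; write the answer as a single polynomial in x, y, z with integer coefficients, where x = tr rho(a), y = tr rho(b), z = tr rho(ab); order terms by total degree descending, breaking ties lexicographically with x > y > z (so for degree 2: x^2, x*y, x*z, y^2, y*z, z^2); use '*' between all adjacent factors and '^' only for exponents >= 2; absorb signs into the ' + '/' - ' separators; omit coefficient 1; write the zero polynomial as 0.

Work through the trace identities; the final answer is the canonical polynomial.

x*y^4*z^2 - x^2*y^3*z - y^5*z - y^3*z^3 - x*y^2*z^2 + x^2*y*z + 5*y^3*z + 2*y*z^3 - x*z^2 - 6*y*z + x

tr(b a b a) = tr(a b)*tr(a b) - tr(1)   [split at repeated a] = z^2 - 2
tr(b a b) = tr(b)*tr(a b) - tr(a) = y*z - x
tr(a b a^2 b) = tr(a)*tr(b a b a) - tr(b a b) = x*z^2 - y*z - x
tr(b a^2) = tr(a)*tr(b a) - tr(b) = x*z - y
tr(a b a^2) = tr(a)*tr(b a^2) - tr(b a) = x^2*z - x*y - z
tr(a b a^2 b^2) = tr(b)*tr(a b a^2 b) - tr(a b a^2) = x*y*z^2 - x^2*z - y^2*z + z
tr(a b a^2 b^3) = tr(b)*tr(a b a^2 b^2) - tr(a b a^2 b) = x*y^2*z^2 - x^2*y*z - y^3*z - x*z^2 + 2*y*z + x
tr(a b^4 a b a) = tr(b)*tr(a b a^2 b^3) - tr(a b a^2 b^2) = x*y^3*z^2 - x^2*y^2*z - y^4*z - 2*x*y*z^2 + x^2*z + 3*y^2*z + x*y - z
tr(a b a b a b) = tr(a b)*tr(a b a b) - tr(a^-1 b^-1)   [split at repeated a] = z^3 - 3*z
tr(b a b a b a b) = tr(b)*tr(a b a b a b) - tr(a b a b a) = y*z^3 - x*z^2 - 2*y*z + x
tr(b a b a b a b^2) = tr(b)*tr(b a b a b a b) - tr(b a b a b a) = y^2*z^3 - x*y*z^2 - 2*y^2*z - z^3 + x*y + 3*z
tr(a b^4 a b a b) = tr(b)*tr(b a b a b a b^2) - tr(b a b a b a b) = y^3*z^3 - x*y^2*z^2 - 2*y^3*z - 2*y*z^3 + x*y^2 + x*z^2 + 5*y*z - x
tr(b a b a b^-1 a b^3) = tr(a b^4 a b a)*tr(b) - tr(a b^4 a b a b) = x*y^4*z^2 - x^2*y^3*z - y^5*z - y^3*z^3 - x*y^2*z^2 + x^2*y*z + 5*y^3*z + 2*y*z^3 - x*z^2 - 6*y*z + x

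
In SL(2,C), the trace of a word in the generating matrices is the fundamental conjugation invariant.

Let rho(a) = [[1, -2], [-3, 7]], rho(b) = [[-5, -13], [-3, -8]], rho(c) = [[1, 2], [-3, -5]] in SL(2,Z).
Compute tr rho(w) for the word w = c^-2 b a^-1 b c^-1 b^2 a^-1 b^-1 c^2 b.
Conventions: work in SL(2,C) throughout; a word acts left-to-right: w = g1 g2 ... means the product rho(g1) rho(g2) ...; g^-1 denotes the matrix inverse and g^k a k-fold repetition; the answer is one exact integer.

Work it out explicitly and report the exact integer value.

35604985652

rho(c^-1) = [[-5, -2], [3, 1]]
... * rho(c^-1) = [[-5, -2], [3, 1]]  ->  [[19, 8], [-12, -5]]
... * rho(b) = [[-5, -13], [-3, -8]]  ->  [[-119, -311], [75, 196]]
... * rho(a^-1) = [[7, 2], [3, 1]]  ->  [[-1766, -549], [1113, 346]]
... * rho(b) = [[-5, -13], [-3, -8]]  ->  [[10477, 27350], [-6603, -17237]]
... * rho(c^-1) = [[-5, -2], [3, 1]]  ->  [[29665, 6396], [-18696, -4031]]
... * rho(b) = [[-5, -13], [-3, -8]]  ->  [[-167513, -436813], [105573, 275296]]
... * rho(b) = [[-5, -13], [-3, -8]]  ->  [[2148004, 5672173], [-1353753, -3574817]]
... * rho(a^-1) = [[7, 2], [3, 1]]  ->  [[32052547, 9968181], [-20200722, -6282323]]
... * rho(b^-1) = [[-8, 13], [3, -5]]  ->  [[-226515833, 366842206], [142758807, -231197771]]
... * rho(c) = [[1, 2], [-3, -5]]  ->  [[-1327042451, -2287242696], [836352120, 1441506469]]
... * rho(c) = [[1, 2], [-3, -5]]  ->  [[5534685637, 8782128578], [-3488167287, -5534828105]]
... * rho(b) = [[-5, -13], [-3, -8]]  ->  [[-54019813919, -142207941905], [34045320750, 89624799571]]
tr = -54019813919 + 89624799571 = 35604985652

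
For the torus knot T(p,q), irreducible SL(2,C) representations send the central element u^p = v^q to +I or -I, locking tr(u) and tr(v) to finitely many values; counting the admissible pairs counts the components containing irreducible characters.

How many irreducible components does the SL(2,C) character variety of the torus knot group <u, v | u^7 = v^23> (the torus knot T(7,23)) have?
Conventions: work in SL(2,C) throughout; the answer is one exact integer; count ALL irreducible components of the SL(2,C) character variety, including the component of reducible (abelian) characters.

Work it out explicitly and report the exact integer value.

67

In the torus knot group T(7,23), u^7 = v^23 is central, so an irreducible representation sends it to +I or -I (Schur).
On an irreducible component, tr(u) is locked at 2*cos(pi*alpha/7) for some alpha in 1..6, and tr(v) at 2*cos(pi*beta/23) for some beta in 1..22.
The two central values (-1)^alpha I and (-1)^beta I must be the same matrix, so alpha and beta share a parity.
Enumerate parity-matched pairs: 3*11 odd-odd plus 3*11 even-even gives 66.
That is 66 components of irreducible characters, and with the reducible (abelian) component the total is 67.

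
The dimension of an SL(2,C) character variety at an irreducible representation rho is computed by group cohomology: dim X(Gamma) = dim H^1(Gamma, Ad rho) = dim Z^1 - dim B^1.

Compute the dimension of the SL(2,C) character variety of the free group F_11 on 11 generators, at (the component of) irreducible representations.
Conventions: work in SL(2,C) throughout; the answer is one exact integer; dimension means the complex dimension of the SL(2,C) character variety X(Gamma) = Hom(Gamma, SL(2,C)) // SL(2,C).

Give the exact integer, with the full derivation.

Gamma = F_11 has 11 generators and no relators.
Z^1(Gamma, Ad rho) = (sl_2)^11: a cocycle is a free choice of one sl_2 vector per generator, so dim Z^1 = 3*11 = 33.
dim B^1 = 3: the coboundary map is injective because an irreducible image has centralizer 0 in sl_2.
dim X = dim H^1 = dim Z^1 - dim B^1 = 33 - 3 = 30.

30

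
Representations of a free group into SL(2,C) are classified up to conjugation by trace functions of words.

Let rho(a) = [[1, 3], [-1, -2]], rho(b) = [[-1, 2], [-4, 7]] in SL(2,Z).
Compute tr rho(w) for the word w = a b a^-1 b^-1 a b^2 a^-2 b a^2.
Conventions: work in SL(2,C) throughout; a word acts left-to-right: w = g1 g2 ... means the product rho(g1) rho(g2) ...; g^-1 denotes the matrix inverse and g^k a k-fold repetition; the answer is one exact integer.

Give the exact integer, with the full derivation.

-727609

rho(a) = [[1, 3], [-1, -2]]
... * rho(b) = [[-1, 2], [-4, 7]]  ->  [[-13, 23], [9, -16]]
... * rho(a^-1) = [[-2, -3], [1, 1]]  ->  [[49, 62], [-34, -43]]
... * rho(b^-1) = [[7, -2], [4, -1]]  ->  [[591, -160], [-410, 111]]
... * rho(a) = [[1, 3], [-1, -2]]  ->  [[751, 2093], [-521, -1452]]
... * rho(b) = [[-1, 2], [-4, 7]]  ->  [[-9123, 16153], [6329, -11206]]
... * rho(b) = [[-1, 2], [-4, 7]]  ->  [[-55489, 94825], [38495, -65784]]
... * rho(a^-1) = [[-2, -3], [1, 1]]  ->  [[205803, 261292], [-142774, -181269]]
... * rho(a^-1) = [[-2, -3], [1, 1]]  ->  [[-150314, -356117], [104279, 247053]]
... * rho(b) = [[-1, 2], [-4, 7]]  ->  [[1574782, -2793447], [-1092491, 1937929]]
... * rho(a) = [[1, 3], [-1, -2]]  ->  [[4368229, 10311240], [-3030420, -7153331]]
... * rho(a) = [[1, 3], [-1, -2]]  ->  [[-5943011, -7517793], [4122911, 5215402]]
tr = -5943011 + 5215402 = -727609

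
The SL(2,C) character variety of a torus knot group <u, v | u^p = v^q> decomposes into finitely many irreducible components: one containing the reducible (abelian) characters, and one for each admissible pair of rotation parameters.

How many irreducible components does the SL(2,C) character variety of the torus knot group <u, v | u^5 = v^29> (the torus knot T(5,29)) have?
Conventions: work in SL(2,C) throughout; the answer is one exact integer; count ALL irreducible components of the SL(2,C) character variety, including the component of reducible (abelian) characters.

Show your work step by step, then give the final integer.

57

In the torus knot group T(5,29), u^5 = v^29 is central, so an irreducible representation sends it to +I or -I (Schur).
On an irreducible component, tr(u) is locked at 2*cos(pi*alpha/5) for some alpha in 1..4, and tr(v) at 2*cos(pi*beta/29) for some beta in 1..28.
The two central values (-1)^alpha I and (-1)^beta I must be the same matrix, so alpha and beta share a parity.
Counting: 2 odd alphas x 14 odd betas + 2 even alphas x 14 even betas = 28 + 28 = 56.
That is 56 components of irreducible characters, and with the reducible (abelian) component the total is 57.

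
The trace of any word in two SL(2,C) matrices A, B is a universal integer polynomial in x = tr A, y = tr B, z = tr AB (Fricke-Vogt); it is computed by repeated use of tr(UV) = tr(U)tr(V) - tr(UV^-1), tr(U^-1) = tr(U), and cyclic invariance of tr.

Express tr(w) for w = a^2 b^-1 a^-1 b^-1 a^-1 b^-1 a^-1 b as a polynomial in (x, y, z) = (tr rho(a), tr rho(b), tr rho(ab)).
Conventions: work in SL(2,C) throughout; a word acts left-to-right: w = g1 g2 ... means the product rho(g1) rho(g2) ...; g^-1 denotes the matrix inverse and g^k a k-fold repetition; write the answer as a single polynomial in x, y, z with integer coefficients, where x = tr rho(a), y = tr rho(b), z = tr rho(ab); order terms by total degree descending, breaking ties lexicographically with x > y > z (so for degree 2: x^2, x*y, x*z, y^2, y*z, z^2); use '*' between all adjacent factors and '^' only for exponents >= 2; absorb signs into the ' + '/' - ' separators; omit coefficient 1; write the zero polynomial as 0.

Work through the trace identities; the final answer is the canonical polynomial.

trace(b^2 a) = trace(b) * trace(a b) - trace(a) = y*z - x
use: trace(b^2) = trace(b) * trace(b) - trace(1) = y^2 - 2
trace(b a^2 b) = trace(a) * trace(b^2 a) - trace(b^2) = x*y*z - x^2 - y^2 + 2
trace(b a b a) = trace(b a) * trace(b a) - trace(1)   [split at repeated b] = z^2 - 2
trace(b a^2 b a) = trace(a) * trace(b a b a) - trace(b a b) = x*z^2 - y*z - x
trace(a^-1 b a^2 b) = trace(b a^2 b) * trace(a) - trace(b a^2 b a) = x^2*y*z - x^3 - x*y^2 - x*z^2 + y*z + 3*x
trace(b a^2 b^-1 a^-1) = trace(a^-1 b a^2) * trace(b) - trace(a^-1 b a^2 b) = -x^2*y*z + x^3 + x*y^2 + x*z^2 - 3*x
trace(a^2) = trace(a) * trace(a) - trace(1) = x^2 - 2
use: trace(a^-1 b a^2 b^-1 a^-1) = trace(b a^2 b^-1 a^-1) * trace(a) - trace(b a^2 b^-1) = -x^3*y*z + x^4 + x^2*y^2 + x^2*z^2 - 4*x^2 + 2
apply: trace(a^-1 b a^2 b^-1 a^-2) = trace(a^-1 b a^2 b^-1 a^-1) * trace(a) - trace(a^-1 b a^2 b^-1) = -x^4*y*z + x^5 + x^3*y^2 + x^3*z^2 + x^2*y*z - 5*x^3 - x*y^2 - x*z^2 + 5*x
use: trace(a b a) = trace(a) * trace(b a) - trace(b) = x*z - y
apply: trace(a^3 b) = trace(a) * trace(a b a) - trace(a b) = x^2*z - x*y - z
trace(a^3) = trace(a) * trace(a^2) - trace(a) = x^3 - 3*x
trace(a b^2 a^2) = trace(b) * trace(a^3 b) - trace(a^3) = x^2*y*z - x^3 - x*y^2 - y*z + 3*x
apply: trace(a b^2 a^2 b) = trace(b) * trace(a^2 b a b) - trace(a^2 b a) = x*y*z^2 - x^2*z - y^2*z + z
apply: trace(b a^2 b^-1 a b) = trace(a b^2 a^2) * trace(b) - trace(a b^2 a^2 b) = x^2*y^2*z - x^3*y - x*y^3 - x*y*z^2 + x^2*z + 3*x*y - z
trace(a b a b a^2) = trace(a) * trace(b a b a^2) - trace(b a b a) = x^2*z^2 - x*y*z - x^2 - z^2 + 2
trace(b a b a b a) = trace(a b a b) * trace(a b) - trace(b a)   [split at repeated a] = z^3 - 3*z
apply: trace(b a b a b) = trace(b) * trace(a b a b) - trace(a b a) = y*z^2 - x*z - y
trace(a b a b a^2 b) = trace(a) * trace(b a b a b a) - trace(b a b a b) = x*z^3 - y*z^2 - 2*x*z + y
trace(b a^2 b^-1 a b a) = trace(a b a b a^2) * trace(b) - trace(a b a b a^2 b) = x^2*y*z^2 - x*y^2*z - x*z^3 - x^2*y + 2*x*z + y
trace(b a^-1 b a^2 b^-1 a) = trace(b a^2 b^-1 a b) * trace(a) - trace(b a^2 b^-1 a b a) = x^3*y^2*z - x^4*y - x^2*y^3 - 2*x^2*y*z^2 + x^3*z + x*y^2*z + x*z^3 + 4*x^2*y - 3*x*z - y
apply: trace(b a^-1 b a^2 b^-1 a^-1) = trace(b a^-1 b a^2 b^-1) * trace(a) - trace(b a^-1 b a^2 b^-1 a) = -x^3*y^2*z + x^4*y + x^2*y^3 + 2*x^2*y*z^2 - x^3*z - x*y^2*z - x*z^3 - 4*x^2*y + 4*x*z + y
trace(a^-1 b a^2 b^-1 a^-2 b) = trace(b a^-1 b a^2 b^-1 a^-1) * trace(a) - trace(b a^-1 b a^2 b^-1) = -x^4*y^2*z + x^5*y + x^3*y^3 + 2*x^3*y*z^2 - x^4*z - x^2*y^2*z - x^2*z^3 - 4*x^3*y + 4*x^2*z + x*y - z
trace(a^-1 b^-1 a^-1 b a^2 b^-1 a^-1) = trace(a^-1 b a^2 b^-1 a^-2) * trace(b) - trace(a^-1 b a^2 b^-1 a^-2 b) = -x^3*y*z^2 + x^4*z + 2*x^2*y^2*z + x^2*z^3 - x^3*y - x*y^3 - x*y*z^2 - 4*x^2*z + 4*x*y + z
trace(a^-1 b a b) = trace(b a b) * trace(a) - trace(b a b a) = x*y*z - x^2 - z^2 + 2
trace(a b^-1 a^-1 b) = trace(a^-1 b a) * trace(b) - trace(a^-1 b a b) = -x*y*z + x^2 + y^2 + z^2 - 2
trace(b^-1 a b a) = trace(a b a) * trace(b) - trace(a b a b) = x*y*z - y^2 - z^2 + 2
apply: trace(a^2 b a^2) = trace(a) * trace(b a^3) - trace(b a^2) = x^3*z - x^2*y - 2*x*z + y
trace(a^2 b a^2 b) = trace(a) * trace(b a^2 b a) - trace(b a^2 b) = x^2*z^2 - 2*x*y*z + y^2 - 2
trace(a b a^2 b^-1 a) = trace(a^2 b a^2) * trace(b) - trace(a^2 b a^2 b) = x^3*y*z - x^2*y^2 - x^2*z^2 + 2
trace(a b a^2 b a^2) = trace(a) * trace(a b a^2 b a) - trace(a b a^2 b) = x^3*z^2 - 2*x^2*y*z + x*y^2 - x*z^2 + y*z - x
trace(a b a^2 b a^2 b) = trace(a) * trace(b a^2 b a b a) - trace(b a^2 b a b) = x^2*z^3 - 2*x*y*z^2 - x^2*z + y^2*z + x*y - z
use: trace(a b a^2 b^-1 a b a) = trace(a b a^2 b a^2) * trace(b) - trace(a b a^2 b a^2 b) = x^3*y*z^2 - 2*x^2*y^2*z - x^2*z^3 + x*y^3 + x*y*z^2 + x^2*z - 2*x*y + z
apply: trace(a b a b a b a^2) = trace(a) * trace(b a b a b a^2) - trace(b a b a b a) = x^2*z^3 - x*y*z^2 - 2*x^2*z - z^3 + x*y + 3*z
use: trace(b a b a b a b a) = trace(b a b a b a) * trace(b a) - trace(a b a b)   [split at repeated b] = z^4 - 4*z^2 + 2
trace(b a b a b a b) = trace(b) * trace(a b a b a b) - trace(a b a b a) = y*z^3 - x*z^2 - 2*y*z + x
trace(a b a b a b a^2 b) = trace(a) * trace(b a b a b a b a) - trace(b a b a b a b) = x*z^4 - y*z^3 - 3*x*z^2 + 2*y*z + x
trace(a b a^2 b^-1 a b a b) = trace(a b a b a b a^2) * trace(b) - trace(a b a b a b a^2 b) = x^2*y*z^3 - x*y^2*z^2 - x*z^4 - 2*x^2*y*z + x*y^2 + 3*x*z^2 + y*z - x
use: trace(b^-1 a b a^2 b^-1 a b a) = trace(a b a^2 b^-1 a b a) * trace(b) - trace(a b a^2 b^-1 a b a b) = x^3*y^2*z^2 - 2*x^2*y^3*z - 2*x^2*y*z^3 + x*y^4 + 2*x*y^2*z^2 + x*z^4 + 3*x^2*y*z - 3*x*y^2 - 3*x*z^2 + x
use: trace(b a^-1 b^-1 a b a^2 b^-1 a) = trace(b^-1 a b a^2 b^-1 a b) * trace(a) - trace(b^-1 a b a^2 b^-1 a b a) = -x^3*y^2*z^2 + x^4*y*z + 2*x^2*y^3*z + 2*x^2*y*z^3 - x^3*y^2 - x^3*z^2 - x*y^4 - 2*x*y^2*z^2 - x*z^4 - 3*x^2*y*z + 3*x*y^2 + 3*x*z^2 + x
use: trace(b a^2 b^-1 a^-1 b a^-1 b^-1 a) = trace(b a^-1 b^-1 a b a^2 b^-1) * trace(a) - trace(b a^-1 b^-1 a b a^2 b^-1 a) = x^3*y^2*z^2 - x^4*y*z - 2*x^2*y^3*z - 2*x^2*y*z^3 + x^3*y^2 + x^3*z^2 + x*y^4 + 2*x*y^2*z^2 + x*z^4 + 4*x^2*y*z - 4*x*y^2 - 4*x*z^2 + x
trace(a^-1 b^-1 a^-1 b a^2 b^-1 a^-1 b) = trace(b a^2 b^-1 a^-1 b a^-1 b^-1) * trace(a) - trace(b a^2 b^-1 a^-1 b a^-1 b^-1 a) = -x^3*y^2*z^2 + x^4*y*z + 2*x^2*y^3*z + 2*x^2*y*z^3 - x^3*y^2 - x^3*z^2 - x*y^4 - 2*x*y^2*z^2 - x*z^4 - 5*x^2*y*z + x^3 + 5*x*y^2 + 5*x*z^2 - 3*x
trace(a^2 b^-1 a^-1 b^-1 a^-1 b^-1 a^-1 b) = trace(a^-1 b^-1 a^-1 b a^2 b^-1 a^-1) * trace(b) - trace(a^-1 b^-1 a^-1 b a^2 b^-1 a^-1 b) = -x^2*y*z^3 + x^3*z^2 + x*y^2*z^2 + x*z^4 + x^2*y*z - x^3 - x*y^2 - 5*x*z^2 + y*z + 3*x

-x^2*y*z^3 + x^3*z^2 + x*y^2*z^2 + x*z^4 + x^2*y*z - x^3 - x*y^2 - 5*x*z^2 + y*z + 3*x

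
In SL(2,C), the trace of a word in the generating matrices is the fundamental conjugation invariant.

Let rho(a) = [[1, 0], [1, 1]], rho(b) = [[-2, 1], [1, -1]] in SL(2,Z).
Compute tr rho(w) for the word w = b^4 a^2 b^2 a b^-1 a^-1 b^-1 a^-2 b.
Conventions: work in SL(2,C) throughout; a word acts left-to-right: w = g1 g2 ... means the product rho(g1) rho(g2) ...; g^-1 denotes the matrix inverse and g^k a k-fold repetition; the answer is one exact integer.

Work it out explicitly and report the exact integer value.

-267

rho(b) = [[-2, 1], [1, -1]]
... * rho(b) = [[-2, 1], [1, -1]]  ->  [[5, -3], [-3, 2]]
... * rho(b) = [[-2, 1], [1, -1]]  ->  [[-13, 8], [8, -5]]
... * rho(b) = [[-2, 1], [1, -1]]  ->  [[34, -21], [-21, 13]]
... * rho(a) = [[1, 0], [1, 1]]  ->  [[13, -21], [-8, 13]]
... * rho(a) = [[1, 0], [1, 1]]  ->  [[-8, -21], [5, 13]]
... * rho(b) = [[-2, 1], [1, -1]]  ->  [[-5, 13], [3, -8]]
... * rho(b) = [[-2, 1], [1, -1]]  ->  [[23, -18], [-14, 11]]
... * rho(a) = [[1, 0], [1, 1]]  ->  [[5, -18], [-3, 11]]
... * rho(b^-1) = [[-1, -1], [-1, -2]]  ->  [[13, 31], [-8, -19]]
... * rho(a^-1) = [[1, 0], [-1, 1]]  ->  [[-18, 31], [11, -19]]
... * rho(b^-1) = [[-1, -1], [-1, -2]]  ->  [[-13, -44], [8, 27]]
... * rho(a^-1) = [[1, 0], [-1, 1]]  ->  [[31, -44], [-19, 27]]
... * rho(a^-1) = [[1, 0], [-1, 1]]  ->  [[75, -44], [-46, 27]]
... * rho(b) = [[-2, 1], [1, -1]]  ->  [[-194, 119], [119, -73]]
tr = -194 + -73 = -267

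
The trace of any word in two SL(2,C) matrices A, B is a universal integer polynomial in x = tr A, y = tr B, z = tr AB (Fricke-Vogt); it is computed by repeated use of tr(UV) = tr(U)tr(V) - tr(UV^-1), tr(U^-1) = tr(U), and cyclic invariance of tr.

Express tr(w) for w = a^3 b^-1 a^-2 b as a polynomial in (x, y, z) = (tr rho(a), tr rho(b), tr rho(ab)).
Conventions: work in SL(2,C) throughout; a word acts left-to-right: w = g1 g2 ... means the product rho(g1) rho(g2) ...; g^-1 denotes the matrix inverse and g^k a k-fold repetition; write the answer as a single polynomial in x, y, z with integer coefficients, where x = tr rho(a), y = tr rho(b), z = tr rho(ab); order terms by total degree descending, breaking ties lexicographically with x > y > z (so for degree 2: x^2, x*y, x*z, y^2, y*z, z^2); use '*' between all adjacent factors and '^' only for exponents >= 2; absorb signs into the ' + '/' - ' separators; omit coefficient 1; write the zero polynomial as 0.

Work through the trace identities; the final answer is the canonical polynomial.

-x^4*y*z + x^5 + x^3*y^2 + x^3*z^2 + x^2*y*z - 5*x^3 - x*y^2 - x*z^2 + 5*x

and tr(b a^2) = tr(a) * tr(b a) - tr(b)   [square of a] = x*z - y
and tr(a^3 b) = tr(a) * tr(b a^2) - tr(b a)   [square of a] = x^2*z - x*y - z
tr(a^2) = tr(a) * tr(a) - tr(1)   [square of a] = x^2 - 2
and tr(a^3) = tr(a) * tr(a^2) - tr(a)   [square of a] = x^3 - 3*x
next, tr(b a^3 b) = tr(b) * tr(a^3 b) - tr(a^3)   [square of b] = x^2*y*z - x^3 - x*y^2 - y*z + 3*x
and tr(b a b a) = tr(a b) * tr(a b) - tr(1)   [split at a repeated a] = z^2 - 2
next, tr(b a b) = tr(b) * tr(a b) - tr(a)   [square of b] = y*z - x
tr(a b a b a) = tr(a) * tr(b a b a) - tr(b a b)   [square of a] = x*z^2 - y*z - x
next, tr(b a^3 b a) = tr(a) * tr(a b a b a) - tr(a b a b)   [square of a] = x^2*z^2 - x*y*z - x^2 - z^2 + 2
next, tr(b a^3 b a^-1) = tr(b a^3 b) * tr(a) - tr(b a^3 b a)   [inverse elimination on a] = x^3*y*z - x^4 - x^2*y^2 - x^2*z^2 + 4*x^2 + z^2 - 2
tr(a^-2 b a^3 b) = tr(b a^3 b a^-1) * tr(a) - tr(b a^3 b)   [inverse elimination on a] = x^4*y*z - x^5 - x^3*y^2 - x^3*z^2 - x^2*y*z + 5*x^3 + x*y^2 + x*z^2 + y*z - 5*x
next, tr(a^3 b^-1 a^-2 b) = tr(a^-2 b a^3) * tr(b) - tr(a^-2 b a^3 b)   [inverse elimination on b] = -x^4*y*z + x^5 + x^3*y^2 + x^3*z^2 + x^2*y*z - 5*x^3 - x*y^2 - x*z^2 + 5*x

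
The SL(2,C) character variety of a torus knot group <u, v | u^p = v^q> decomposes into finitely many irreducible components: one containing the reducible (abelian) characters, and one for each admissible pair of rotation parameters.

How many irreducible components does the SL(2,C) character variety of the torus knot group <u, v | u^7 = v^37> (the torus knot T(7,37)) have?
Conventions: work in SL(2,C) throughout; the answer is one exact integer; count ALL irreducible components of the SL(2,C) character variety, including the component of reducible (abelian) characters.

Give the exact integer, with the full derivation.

Gamma = < u, v | u^7 = v^37 > (torus knot T(7,37)); the central element u^7 = v^37 acts as +I or -I in any irreducible SL(2,C) representation.
This locks tr(u) to 2*cos(pi*alpha/7), alpha in 1..6, and tr(v) to 2*cos(pi*beta/37), beta in 1..36, on each component of irreducible characters.
The two central values (-1)^alpha I and (-1)^beta I must be the same matrix, so alpha and beta share a parity.
Counting: 3 odd alphas x 18 odd betas + 3 even alphas x 18 even betas = 54 + 54 = 108.
components with irreducible characters: 108; plus the single component of reducible (abelian) characters: total 109.

109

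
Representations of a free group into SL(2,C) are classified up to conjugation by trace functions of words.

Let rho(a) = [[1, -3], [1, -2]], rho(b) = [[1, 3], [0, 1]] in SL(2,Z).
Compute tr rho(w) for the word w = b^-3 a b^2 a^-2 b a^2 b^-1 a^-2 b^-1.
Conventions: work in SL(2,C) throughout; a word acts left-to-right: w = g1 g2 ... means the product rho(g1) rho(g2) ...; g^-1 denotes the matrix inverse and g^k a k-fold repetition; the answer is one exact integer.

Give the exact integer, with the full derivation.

rho(b^-1) = [[1, -3], [0, 1]]
... * rho(b^-1) = [[1, -3], [0, 1]]  ->  [[1, -6], [0, 1]]
... * rho(b^-1) = [[1, -3], [0, 1]]  ->  [[1, -9], [0, 1]]
... * rho(a) = [[1, -3], [1, -2]]  ->  [[-8, 15], [1, -2]]
... * rho(b) = [[1, 3], [0, 1]]  ->  [[-8, -9], [1, 1]]
... * rho(b) = [[1, 3], [0, 1]]  ->  [[-8, -33], [1, 4]]
... * rho(a^-1) = [[-2, 3], [-1, 1]]  ->  [[49, -57], [-6, 7]]
... * rho(a^-1) = [[-2, 3], [-1, 1]]  ->  [[-41, 90], [5, -11]]
... * rho(b) = [[1, 3], [0, 1]]  ->  [[-41, -33], [5, 4]]
... * rho(a) = [[1, -3], [1, -2]]  ->  [[-74, 189], [9, -23]]
... * rho(a) = [[1, -3], [1, -2]]  ->  [[115, -156], [-14, 19]]
... * rho(b^-1) = [[1, -3], [0, 1]]  ->  [[115, -501], [-14, 61]]
... * rho(a^-1) = [[-2, 3], [-1, 1]]  ->  [[271, -156], [-33, 19]]
... * rho(a^-1) = [[-2, 3], [-1, 1]]  ->  [[-386, 657], [47, -80]]
... * rho(b^-1) = [[1, -3], [0, 1]]  ->  [[-386, 1815], [47, -221]]
tr = -386 + -221 = -607

-607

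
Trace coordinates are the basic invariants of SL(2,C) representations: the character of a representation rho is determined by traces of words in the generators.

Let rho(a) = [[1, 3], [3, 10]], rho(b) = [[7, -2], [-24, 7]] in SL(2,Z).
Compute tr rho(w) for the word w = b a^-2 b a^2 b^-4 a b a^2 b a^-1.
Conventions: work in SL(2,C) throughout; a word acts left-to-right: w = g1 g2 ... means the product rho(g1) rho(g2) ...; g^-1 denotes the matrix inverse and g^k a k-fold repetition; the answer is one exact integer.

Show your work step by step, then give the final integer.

rho(b) = [[7, -2], [-24, 7]]
... * rho(a^-1) = [[10, -3], [-3, 1]]  ->  [[76, -23], [-261, 79]]
... * rho(a^-1) = [[10, -3], [-3, 1]]  ->  [[829, -251], [-2847, 862]]
... * rho(b) = [[7, -2], [-24, 7]]  ->  [[11827, -3415], [-40617, 11728]]
... * rho(a) = [[1, 3], [3, 10]]  ->  [[1582, 1331], [-5433, -4571]]
... * rho(a) = [[1, 3], [3, 10]]  ->  [[5575, 18056], [-19146, -62009]]
... * rho(b^-1) = [[7, 2], [24, 7]]  ->  [[472369, 137542], [-1622238, -472355]]
... * rho(b^-1) = [[7, 2], [24, 7]]  ->  [[6607591, 1907532], [-22692186, -6550961]]
... * rho(b^-1) = [[7, 2], [24, 7]]  ->  [[92033905, 26567906], [-316068366, -91241099]]
... * rho(b^-1) = [[7, 2], [24, 7]]  ->  [[1281867079, 370043152], [-4402264938, -1270824425]]
... * rho(a) = [[1, 3], [3, 10]]  ->  [[2391996535, 7546032757], [-8214738213, -25915039064]]
... * rho(b) = [[7, -2], [-24, 7]]  ->  [[-164360810423, 48038236229], [564457770045, -164975797022]]
... * rho(a) = [[1, 3], [3, 10]]  ->  [[-20246101736, -12700068979], [69530378979, 43615339915]]
... * rho(a) = [[1, 3], [3, 10]]  ->  [[-58346308673, -187738994998], [200376398724, 644744536087]]
... * rho(b) = [[7, -2], [-24, 7]]  ->  [[4097311719241, -1197480347640], [-14071234075020, 4112458955161]]
... * rho(a^-1) = [[10, -3], [-3, 1]]  ->  [[44565558235330, -13489415505363], [-153049717615683, 46326161180221]]
tr = 44565558235330 + 46326161180221 = 90891719415551

90891719415551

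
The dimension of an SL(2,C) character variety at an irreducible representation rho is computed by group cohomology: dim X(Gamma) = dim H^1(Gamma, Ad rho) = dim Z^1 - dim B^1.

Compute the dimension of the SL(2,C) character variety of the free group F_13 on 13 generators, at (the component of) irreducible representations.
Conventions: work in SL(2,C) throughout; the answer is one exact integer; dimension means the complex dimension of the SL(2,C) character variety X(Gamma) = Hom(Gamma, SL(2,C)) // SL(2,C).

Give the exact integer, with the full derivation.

The free group F_13: 13 generators, no relators.
A cocycle picks one sl_2 vector per generator freely, giving dim Z^1 = 3*13 = 39.
At an irreducible rho the centralizer of the image in sl_2 is 0, so the coboundary map sl_2 -> Z^1 is injective: dim B^1 = 3.
Therefore dim X = 39 - 3 = 36.

36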